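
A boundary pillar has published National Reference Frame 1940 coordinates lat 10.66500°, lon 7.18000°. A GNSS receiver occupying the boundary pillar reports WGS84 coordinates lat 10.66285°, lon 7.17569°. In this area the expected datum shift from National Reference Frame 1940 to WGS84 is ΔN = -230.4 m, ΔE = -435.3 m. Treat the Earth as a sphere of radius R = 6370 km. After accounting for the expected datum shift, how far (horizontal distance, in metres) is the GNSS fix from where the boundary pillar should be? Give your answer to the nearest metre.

Observed coordinate differences: Δφ = -0.00215°, Δλ = -0.00431°.
Converting to metres (1° lat = 111177 m, cos φ = 0.982726): observed ΔN = -239.0 m, observed ΔE = -470.9 m.
Subtracting the expected shift leaves a residual of -239.0 − (-230.4) = -8.6 m north and -470.9 − (-435.3) = -35.6 m east.
Residual distance = √((-8.6)² + (-35.6)²) = 36.6 m.

37 m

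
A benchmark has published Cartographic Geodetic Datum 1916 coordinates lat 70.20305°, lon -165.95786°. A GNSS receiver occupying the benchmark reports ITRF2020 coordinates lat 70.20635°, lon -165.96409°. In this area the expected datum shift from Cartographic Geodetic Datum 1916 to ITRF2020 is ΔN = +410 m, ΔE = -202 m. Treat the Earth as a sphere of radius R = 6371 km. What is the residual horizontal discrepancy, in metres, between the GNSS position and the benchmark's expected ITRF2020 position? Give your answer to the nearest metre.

Observed coordinate differences: Δφ = +0.00330°, Δλ = -0.00623°.
Converting to metres (1° lat = 111195 m, cos φ = 0.338688): observed ΔN = 366.9 m, observed ΔE = -234.6 m.
Subtracting the expected shift leaves a residual of 366.9 − (410) = -43.1 m north and -234.6 − (-202) = -32.6 m east.
Residual distance = √((-43.1)² + (-32.6)²) = 54.0 m.

54 m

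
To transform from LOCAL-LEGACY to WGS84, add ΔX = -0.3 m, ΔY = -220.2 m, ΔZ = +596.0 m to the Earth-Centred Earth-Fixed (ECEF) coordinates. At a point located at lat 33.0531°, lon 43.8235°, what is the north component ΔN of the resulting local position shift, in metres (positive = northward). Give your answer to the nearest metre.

ΔN = 583 m

At φ = 33.0531°, λ = 43.8235°: sin φ = 0.545416, cos φ = 0.838165, sin λ = 0.692439, cos λ = 0.721476.
ΔN = −sin φ cos λ·ΔX − sin φ sin λ·ΔY + cos φ·ΔZ = −(0.545416)(0.721476)(-0.3) − (0.545416)(0.692439)(-220.2) + (0.838165)(596.0) = 582.83 m.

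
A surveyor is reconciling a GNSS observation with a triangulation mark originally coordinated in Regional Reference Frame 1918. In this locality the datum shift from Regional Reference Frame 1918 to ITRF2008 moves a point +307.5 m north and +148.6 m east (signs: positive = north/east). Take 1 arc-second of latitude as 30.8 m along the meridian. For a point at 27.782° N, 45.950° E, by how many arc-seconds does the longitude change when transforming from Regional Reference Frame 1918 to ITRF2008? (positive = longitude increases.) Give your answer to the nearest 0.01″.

At latitude 27.782°, cos φ = 0.884727.
1″ of longitude at this latitude = 30.80 × cos φ = 27.2496 m, so Δλ = 148.6 / 27.2496 = 5.453″.

Δλ = 5.45″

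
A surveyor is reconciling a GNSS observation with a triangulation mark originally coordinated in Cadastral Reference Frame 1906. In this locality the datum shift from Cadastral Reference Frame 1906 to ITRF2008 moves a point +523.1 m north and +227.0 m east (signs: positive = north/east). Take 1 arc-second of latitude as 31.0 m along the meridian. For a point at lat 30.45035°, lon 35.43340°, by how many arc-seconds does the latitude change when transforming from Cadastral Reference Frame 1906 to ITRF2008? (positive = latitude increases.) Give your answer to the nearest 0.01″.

1″ of latitude = 31.00 m, so Δφ = 523.1 / 31.00 = 16.874″.

Δφ = 16.87″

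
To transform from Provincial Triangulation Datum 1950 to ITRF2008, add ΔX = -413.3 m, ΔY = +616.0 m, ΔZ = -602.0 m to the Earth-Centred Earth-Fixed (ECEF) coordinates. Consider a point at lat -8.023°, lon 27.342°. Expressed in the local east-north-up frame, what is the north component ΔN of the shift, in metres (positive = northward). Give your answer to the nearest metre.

ΔN = -608 m

At φ = -8.023°, λ = 27.342°: sin φ = -0.139571, cos φ = 0.990212, sin λ = 0.459301, cos λ = 0.888281.
ΔN = −sin φ cos λ·ΔX − sin φ sin λ·ΔY + cos φ·ΔZ = −(-0.139571)(0.888281)(-413.3) − (-0.139571)(0.459301)(616.0) + (0.990212)(-602.0) = -607.86 m.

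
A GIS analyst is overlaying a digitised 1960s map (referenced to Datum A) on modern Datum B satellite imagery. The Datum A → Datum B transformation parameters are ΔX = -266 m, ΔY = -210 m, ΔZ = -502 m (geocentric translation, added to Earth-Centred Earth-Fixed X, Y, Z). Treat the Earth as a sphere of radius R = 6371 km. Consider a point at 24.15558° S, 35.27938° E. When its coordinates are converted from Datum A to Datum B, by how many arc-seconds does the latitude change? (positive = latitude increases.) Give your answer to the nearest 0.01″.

Δφ = -19.31″

sin φ = -0.409216, cos φ = 0.912438, sin λ = 0.577564, cos λ = 0.816346.
North component: ΔN = −sin φ cos λ·ΔX − sin φ sin λ·ΔY + cos φ·ΔZ = −(-0.409216)(0.816346)(-266) − (-0.409216)(0.577564)(-210) + (0.912438)(-502) = -596.54 m.
1° of latitude spans πR/180 = 111195 m, so Δφ = -596.54 / 111195 × 3600 = -19.313″.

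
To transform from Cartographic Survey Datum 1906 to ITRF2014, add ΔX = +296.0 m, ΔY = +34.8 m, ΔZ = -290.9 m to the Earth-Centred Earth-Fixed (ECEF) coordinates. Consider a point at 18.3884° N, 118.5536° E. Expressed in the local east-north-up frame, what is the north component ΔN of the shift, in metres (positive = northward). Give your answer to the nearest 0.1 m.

The local north axis is (−sin φ cos λ, −sin φ sin λ, cos φ), giving ΔN = 44.632 − 9.643 − 276.047 = -241.06 m.

ΔN = -241.1 m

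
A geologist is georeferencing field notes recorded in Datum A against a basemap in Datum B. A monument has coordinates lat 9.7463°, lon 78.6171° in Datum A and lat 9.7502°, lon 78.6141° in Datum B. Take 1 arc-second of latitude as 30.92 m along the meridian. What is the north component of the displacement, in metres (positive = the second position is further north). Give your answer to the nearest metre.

Δφ = 9.7502° − 9.7463° = +0.0039°; Δλ = 78.6141° − 78.6171° = -0.0030°.
1° of latitude = 3600 × 30.92 = 111312 m.
ΔN = Δφ × 111312 = 434.1 m; ΔE = Δλ × 111312 × cos(9.7463°) = -0.0030 × 111312 × 0.985567 = -329.1 m.

ΔN = 434 m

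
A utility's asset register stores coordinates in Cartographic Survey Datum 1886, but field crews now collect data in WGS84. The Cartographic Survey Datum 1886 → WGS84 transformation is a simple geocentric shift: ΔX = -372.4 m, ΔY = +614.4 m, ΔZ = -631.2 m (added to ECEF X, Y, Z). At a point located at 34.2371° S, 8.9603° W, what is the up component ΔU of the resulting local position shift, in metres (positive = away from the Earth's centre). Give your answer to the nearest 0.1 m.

The local up (radial) axis is (cos φ cos λ, cos φ sin λ, sin φ), giving ΔU = -304.112 − 79.111 + 355.125 = -28.10 m.

ΔU = -28.1 m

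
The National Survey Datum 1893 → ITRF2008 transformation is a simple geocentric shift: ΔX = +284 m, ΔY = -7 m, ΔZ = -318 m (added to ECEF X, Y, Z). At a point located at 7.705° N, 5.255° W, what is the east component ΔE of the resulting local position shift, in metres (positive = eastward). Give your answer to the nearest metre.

ΔE = 19 m

The local east axis at (φ, λ) is (−sin λ, cos λ, 0), so ΔE = −sin(-5.255°)·284 + cos(-5.255°)·(-7) = 19.04 m.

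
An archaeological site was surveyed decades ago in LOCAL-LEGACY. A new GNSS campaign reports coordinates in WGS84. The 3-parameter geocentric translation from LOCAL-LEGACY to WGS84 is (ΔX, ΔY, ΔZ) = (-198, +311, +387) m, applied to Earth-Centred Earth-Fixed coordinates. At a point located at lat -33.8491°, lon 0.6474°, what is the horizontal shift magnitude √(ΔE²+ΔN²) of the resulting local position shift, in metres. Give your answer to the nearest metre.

379 m

At φ = -33.8491°, λ = 0.6474°: sin φ = -0.557008, cos φ = 0.830507, sin λ = 0.011299, cos λ = 0.999936.
ΔE = −sin λ·ΔX + cos λ·ΔY = −(0.011299)·(-198) + (0.999936)·(311) = 313.22 m.
ΔN = −sin φ cos λ·ΔX − sin φ sin λ·ΔY + cos φ·ΔZ = −(-0.557008)(0.999936)(-198) − (-0.557008)(0.011299)(311) + (0.830507)(387) = 213.08 m.
Horizontal magnitude = √(ΔE² + ΔN²) = √(313.22² + 213.08²) = 378.83 m.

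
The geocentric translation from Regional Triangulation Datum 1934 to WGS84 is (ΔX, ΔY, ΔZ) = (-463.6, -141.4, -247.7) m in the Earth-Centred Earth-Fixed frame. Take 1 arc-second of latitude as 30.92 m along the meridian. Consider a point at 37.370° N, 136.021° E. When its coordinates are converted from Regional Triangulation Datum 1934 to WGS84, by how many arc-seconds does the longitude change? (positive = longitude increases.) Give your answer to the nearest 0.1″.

sin φ = 0.606960, cos φ = 0.794733, sin λ = 0.694395, cos λ = -0.719594.
East component: ΔE = −sin λ·ΔX + cos λ·ΔY = −(0.694395)(-463.6) + (-0.719594)(-141.4) = 423.67 m.
1° of latitude spans 3600 × 30.92 = 111312 m; at latitude φ, 1° of longitude spans that × cos φ = 88463.3 m, so Δλ = 423.67 / 88463.3 × 3600 = 17.241″.

Δλ = 17.2″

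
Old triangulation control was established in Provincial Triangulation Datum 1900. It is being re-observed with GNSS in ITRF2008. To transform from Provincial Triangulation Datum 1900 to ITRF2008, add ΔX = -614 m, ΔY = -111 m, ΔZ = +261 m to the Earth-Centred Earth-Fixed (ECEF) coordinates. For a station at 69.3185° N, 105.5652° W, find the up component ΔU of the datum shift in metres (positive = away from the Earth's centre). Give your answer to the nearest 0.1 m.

The local up (radial) axis is (cos φ cos λ, cos φ sin λ, sin φ), giving ΔU = 58.188 + 37.764 + 244.181 = 340.13 m.

ΔU = 340.1 m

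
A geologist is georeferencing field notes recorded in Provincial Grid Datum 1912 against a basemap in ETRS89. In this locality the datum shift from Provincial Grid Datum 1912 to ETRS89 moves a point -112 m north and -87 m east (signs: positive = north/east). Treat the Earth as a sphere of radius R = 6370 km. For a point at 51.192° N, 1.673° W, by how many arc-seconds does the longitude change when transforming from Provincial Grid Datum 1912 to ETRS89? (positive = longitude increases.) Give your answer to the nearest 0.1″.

At latitude 51.192°, cos φ = 0.626713.
One radian of longitude at latitude φ spans R cos φ, so Δλ = ΔE / (R cos φ) = -87.0 / (6370000 × 0.626713) = -2.1793e-05 rad = -4.495″.

Δλ = -4.5″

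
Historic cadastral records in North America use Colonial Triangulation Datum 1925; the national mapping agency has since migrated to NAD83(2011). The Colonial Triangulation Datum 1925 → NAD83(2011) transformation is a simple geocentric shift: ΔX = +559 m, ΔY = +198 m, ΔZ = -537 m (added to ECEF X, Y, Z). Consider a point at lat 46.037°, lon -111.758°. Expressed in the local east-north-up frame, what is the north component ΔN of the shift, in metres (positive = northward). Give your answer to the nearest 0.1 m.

ΔN = -91.3 m

The local north axis is (−sin φ cos λ, −sin φ sin λ, cos φ), giving ΔN = 149.150 + 132.365 − 372.782 = -91.27 m.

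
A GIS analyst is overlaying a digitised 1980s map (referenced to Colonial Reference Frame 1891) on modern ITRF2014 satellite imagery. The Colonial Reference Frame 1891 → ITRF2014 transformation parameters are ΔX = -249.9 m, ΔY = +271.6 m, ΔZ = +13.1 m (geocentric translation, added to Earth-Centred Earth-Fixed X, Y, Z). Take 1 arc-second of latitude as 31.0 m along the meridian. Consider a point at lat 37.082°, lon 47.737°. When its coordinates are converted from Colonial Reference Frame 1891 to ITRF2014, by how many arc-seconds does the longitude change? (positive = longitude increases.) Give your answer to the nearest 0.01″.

Δλ = 14.86″

sin φ = 0.602957, cos φ = 0.797773, sin λ = 0.740066, cos λ = 0.672535.
East component: ΔE = −sin λ·ΔX + cos λ·ΔY = −(0.740066)(-249.9) + (0.672535)(271.6) = 367.60 m.
1° of latitude spans 3600 × 31.00 = 111600 m; at latitude φ, 1° of longitude spans that × cos φ = 89031.5 m, so Δλ = 367.60 / 89031.5 × 3600 = 14.864″.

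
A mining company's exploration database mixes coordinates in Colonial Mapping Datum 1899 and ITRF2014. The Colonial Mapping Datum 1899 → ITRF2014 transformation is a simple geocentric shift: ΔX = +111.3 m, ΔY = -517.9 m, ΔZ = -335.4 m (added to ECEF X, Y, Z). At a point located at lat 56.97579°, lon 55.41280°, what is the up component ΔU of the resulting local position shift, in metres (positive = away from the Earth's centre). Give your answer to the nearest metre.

ΔU = -479 m

The local up (radial) axis is (cos φ cos λ, cos φ sin λ, sin φ), giving ΔU = 34.433 − 232.368 − 281.213 = -479.15 m.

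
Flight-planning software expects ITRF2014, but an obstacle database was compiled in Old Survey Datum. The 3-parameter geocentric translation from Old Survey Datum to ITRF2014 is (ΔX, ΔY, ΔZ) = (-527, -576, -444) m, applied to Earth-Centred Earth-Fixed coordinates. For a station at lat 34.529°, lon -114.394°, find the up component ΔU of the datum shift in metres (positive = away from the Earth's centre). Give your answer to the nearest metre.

ΔU = 360 m

At φ = 34.529°, λ = -114.394°: sin φ = 0.566823, cos φ = 0.823839, sin λ = -0.910727, cos λ = -0.413009.
ΔU = cos φ cos λ·ΔX + cos φ sin λ·ΔY + sin φ·ΔZ = (0.823839)(-0.413009)(-527) + (0.823839)(-0.910727)(-576) + (0.566823)(-444) = 359.81 m.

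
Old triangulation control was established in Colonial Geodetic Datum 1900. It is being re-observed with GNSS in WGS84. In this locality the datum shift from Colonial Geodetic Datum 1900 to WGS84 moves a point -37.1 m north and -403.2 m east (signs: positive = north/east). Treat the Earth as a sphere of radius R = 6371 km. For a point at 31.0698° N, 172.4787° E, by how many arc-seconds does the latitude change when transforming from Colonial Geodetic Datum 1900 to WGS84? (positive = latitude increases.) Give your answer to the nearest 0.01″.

On a sphere of radius R, 1 rad of latitude = R, so Δφ = ΔN / R = -37.1 / 6371000 = -5.8233e-06 rad = -1.201″.

Δφ = -1.20″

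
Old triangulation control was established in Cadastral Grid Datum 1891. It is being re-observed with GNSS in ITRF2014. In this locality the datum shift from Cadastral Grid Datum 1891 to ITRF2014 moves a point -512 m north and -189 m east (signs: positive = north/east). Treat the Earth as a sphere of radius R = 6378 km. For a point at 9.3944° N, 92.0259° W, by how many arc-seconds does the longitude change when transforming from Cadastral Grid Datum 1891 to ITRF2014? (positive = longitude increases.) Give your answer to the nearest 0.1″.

At latitude 9.3944°, cos φ = 0.986588.
One radian of longitude at latitude φ spans R cos φ, so Δλ = ΔE / (R cos φ) = -189.0 / (6378000 × 0.986588) = -3.0036e-05 rad = -6.195″.

Δλ = -6.2″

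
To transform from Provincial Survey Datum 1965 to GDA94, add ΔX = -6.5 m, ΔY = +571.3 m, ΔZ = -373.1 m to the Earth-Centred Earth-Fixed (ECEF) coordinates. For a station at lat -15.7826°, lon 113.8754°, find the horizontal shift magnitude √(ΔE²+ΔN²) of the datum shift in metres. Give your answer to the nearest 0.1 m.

The local east axis at (φ, λ) is (−sin λ, cos λ, 0), so ΔE = −sin(113.8754°)·(-6.5) + cos(113.8754°)·571.3 = -225.29 m.
The local north axis is (−sin φ cos λ, −sin φ sin λ, cos φ), giving ΔN = 0.716 + 142.090 − 359.034 = -216.23 m.
Horizontal magnitude = √(ΔE² + ΔN²) = √((-225.29)² + (-216.23)²) = 312.27 m.

312.3 m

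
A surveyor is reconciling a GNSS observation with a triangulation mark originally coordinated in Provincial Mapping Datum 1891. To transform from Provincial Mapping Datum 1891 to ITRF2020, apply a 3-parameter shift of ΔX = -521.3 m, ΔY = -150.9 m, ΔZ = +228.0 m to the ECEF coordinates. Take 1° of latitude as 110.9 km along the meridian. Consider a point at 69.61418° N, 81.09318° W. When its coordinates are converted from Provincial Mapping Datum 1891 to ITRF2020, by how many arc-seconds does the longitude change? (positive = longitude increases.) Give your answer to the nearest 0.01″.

Δλ = -50.17″

sin φ = 0.937368, cos φ = 0.348340, sin λ = -0.987941, cos λ = 0.154828.
East component: ΔE = −sin λ·ΔX + cos λ·ΔY = −(-0.987941)(-521.3) + (0.154828)(-150.9) = -538.38 m.
1° of latitude spans 110900 m; at latitude φ, 1° of longitude spans that × cos φ = 38630.9 m, so Δλ = -538.38 / 38630.9 × 3600 = -50.171″.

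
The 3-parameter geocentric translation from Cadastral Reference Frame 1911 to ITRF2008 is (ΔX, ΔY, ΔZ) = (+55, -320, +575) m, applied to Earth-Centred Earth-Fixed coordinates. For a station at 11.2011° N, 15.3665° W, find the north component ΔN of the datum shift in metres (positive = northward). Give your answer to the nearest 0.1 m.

The local north axis is (−sin φ cos λ, −sin φ sin λ, cos φ), giving ΔN = -10.302 − 16.472 + 564.047 = 537.27 m.

ΔN = 537.3 m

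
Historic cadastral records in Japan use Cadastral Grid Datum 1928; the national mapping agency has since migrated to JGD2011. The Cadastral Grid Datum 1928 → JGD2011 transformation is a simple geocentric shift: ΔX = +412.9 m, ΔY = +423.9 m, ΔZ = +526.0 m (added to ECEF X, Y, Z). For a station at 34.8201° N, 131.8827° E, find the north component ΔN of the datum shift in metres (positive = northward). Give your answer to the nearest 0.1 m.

At φ = 34.8201°, λ = 131.8827°: sin φ = 0.571002, cos φ = 0.820949, sin λ = 0.744513, cos λ = -0.667608.
ΔN = −sin φ cos λ·ΔX − sin φ sin λ·ΔY + cos φ·ΔZ = −(0.571002)(-0.667608)(412.9) − (0.571002)(0.744513)(423.9) + (0.820949)(526.0) = 409.01 m.

ΔN = 409.0 m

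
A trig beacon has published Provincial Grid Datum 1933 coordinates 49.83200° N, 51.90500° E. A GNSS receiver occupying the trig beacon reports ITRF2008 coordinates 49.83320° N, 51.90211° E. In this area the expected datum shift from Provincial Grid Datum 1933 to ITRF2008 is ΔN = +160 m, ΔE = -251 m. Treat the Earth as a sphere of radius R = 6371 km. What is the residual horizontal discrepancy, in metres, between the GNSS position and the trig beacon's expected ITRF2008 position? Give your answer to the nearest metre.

51 m

Observed coordinate differences: Δφ = +0.00120°, Δλ = -0.00289°.
Converting to metres (1° lat = 111195 m, cos φ = 0.645031): observed ΔN = 133.4 m, observed ΔE = -207.3 m.
Subtracting the expected shift leaves a residual of 133.4 − (160) = -26.6 m north and -207.3 − (-251) = 43.7 m east.
Residual distance = √((-26.6)² + 43.7²) = 51.2 m.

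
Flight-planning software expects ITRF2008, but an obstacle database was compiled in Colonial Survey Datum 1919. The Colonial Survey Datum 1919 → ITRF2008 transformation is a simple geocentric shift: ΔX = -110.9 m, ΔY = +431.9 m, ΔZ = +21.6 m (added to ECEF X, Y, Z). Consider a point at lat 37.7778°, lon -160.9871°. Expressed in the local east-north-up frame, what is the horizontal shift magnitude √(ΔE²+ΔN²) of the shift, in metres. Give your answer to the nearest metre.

The local east axis at (φ, λ) is (−sin λ, cos λ, 0), so ΔE = −sin(-160.9871°)·(-110.9) + cos(-160.9871°)·431.9 = -444.47 m.
The local north axis is (−sin φ cos λ, −sin φ sin λ, cos φ), giving ΔN = -64.231 + 86.196 + 17.072 = 39.04 m.
Horizontal magnitude = √(ΔE² + ΔN²) = √((-444.47)² + 39.04²) = 446.18 m.

446 m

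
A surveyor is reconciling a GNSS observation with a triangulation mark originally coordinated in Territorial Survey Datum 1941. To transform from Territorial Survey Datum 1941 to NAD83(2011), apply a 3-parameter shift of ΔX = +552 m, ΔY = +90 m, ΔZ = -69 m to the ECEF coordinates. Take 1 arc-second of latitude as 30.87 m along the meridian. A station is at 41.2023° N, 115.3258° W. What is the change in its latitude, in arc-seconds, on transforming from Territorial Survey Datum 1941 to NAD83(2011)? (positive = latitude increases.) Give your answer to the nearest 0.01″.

Δφ = 5.09″

sin φ = 0.658720, cos φ = 0.752388, sin λ = -0.903890, cos λ = -0.427765.
North component: ΔN = −sin φ cos λ·ΔX − sin φ sin λ·ΔY + cos φ·ΔZ = −(0.658720)(-0.427765)(552) − (0.658720)(-0.903890)(90) + (0.752388)(-69) = 157.21 m.
1° of latitude spans 3600 × 30.87 = 111132 m, so Δφ = 157.21 / 111132 × 3600 = 5.093″.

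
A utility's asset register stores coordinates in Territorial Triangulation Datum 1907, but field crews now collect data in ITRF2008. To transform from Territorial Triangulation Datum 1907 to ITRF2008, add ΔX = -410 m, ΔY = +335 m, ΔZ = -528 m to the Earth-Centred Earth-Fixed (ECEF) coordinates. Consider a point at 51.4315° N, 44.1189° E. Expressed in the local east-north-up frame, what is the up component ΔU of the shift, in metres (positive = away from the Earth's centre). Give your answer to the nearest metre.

The local up (radial) axis is (cos φ cos λ, cos φ sin λ, sin φ), giving ΔU = -183.505 + 145.395 − 412.824 = -450.93 m.

ΔU = -451 m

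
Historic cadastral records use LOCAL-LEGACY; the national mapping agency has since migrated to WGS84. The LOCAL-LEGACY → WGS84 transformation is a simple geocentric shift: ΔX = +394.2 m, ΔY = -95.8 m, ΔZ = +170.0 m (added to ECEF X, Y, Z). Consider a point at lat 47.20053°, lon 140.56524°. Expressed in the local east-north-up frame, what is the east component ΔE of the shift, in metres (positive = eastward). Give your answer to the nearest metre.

ΔE = -176 m

At φ = 47.20053°, λ = 140.56524°: sin φ = 0.733736, cos φ = 0.679435, sin λ = 0.635199, cos λ = -0.772348.
ΔE = −sin λ·ΔX + cos λ·ΔY = −(0.635199)·(394.2) + (-0.772348)·(-95.8) = -176.40 m.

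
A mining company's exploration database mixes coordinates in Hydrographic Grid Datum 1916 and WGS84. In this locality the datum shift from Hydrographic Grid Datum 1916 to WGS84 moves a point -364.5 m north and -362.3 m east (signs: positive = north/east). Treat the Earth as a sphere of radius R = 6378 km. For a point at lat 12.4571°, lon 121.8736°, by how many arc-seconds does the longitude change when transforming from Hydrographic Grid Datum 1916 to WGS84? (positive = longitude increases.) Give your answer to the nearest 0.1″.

At latitude 12.4571°, cos φ = 0.976458.
One radian of longitude at latitude φ spans R cos φ, so Δλ = ΔE / (R cos φ) = -362.3 / (6378000 × 0.976458) = -5.8174e-05 rad = -11.999″.

Δλ = -12.0″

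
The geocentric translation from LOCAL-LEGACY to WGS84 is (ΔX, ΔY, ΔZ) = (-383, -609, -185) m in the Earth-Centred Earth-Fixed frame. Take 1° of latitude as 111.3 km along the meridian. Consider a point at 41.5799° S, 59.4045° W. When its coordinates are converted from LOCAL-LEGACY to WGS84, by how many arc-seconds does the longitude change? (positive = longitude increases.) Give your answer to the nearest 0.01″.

sin φ = -0.663664, cos φ = 0.748031, sin λ = -0.860782, cos λ = 0.508974.
East component: ΔE = −sin λ·ΔX + cos λ·ΔY = −(-0.860782)(-383) + (0.508974)(-609) = -639.64 m.
1° of latitude spans 111300 m; at latitude φ, 1° of longitude spans that × cos φ = 83255.8 m, so Δλ = -639.64 / 83255.8 × 3600 = -27.658″.

Δλ = -27.66″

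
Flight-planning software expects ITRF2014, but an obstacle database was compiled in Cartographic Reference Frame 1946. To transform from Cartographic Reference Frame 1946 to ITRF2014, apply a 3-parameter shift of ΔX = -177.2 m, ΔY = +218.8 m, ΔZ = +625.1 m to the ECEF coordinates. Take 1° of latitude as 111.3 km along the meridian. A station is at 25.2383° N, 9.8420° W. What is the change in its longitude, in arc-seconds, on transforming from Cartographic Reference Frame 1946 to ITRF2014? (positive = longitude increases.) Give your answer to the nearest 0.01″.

sin φ = 0.426384, cos φ = 0.904542, sin λ = -0.170932, cos λ = 0.985283.
East component: ΔE = −sin λ·ΔX + cos λ·ΔY = −(-0.170932)(-177.2) + (0.985283)(218.8) = 185.29 m.
1° of latitude spans 111300 m; at latitude φ, 1° of longitude spans that × cos φ = 100675.6 m, so Δλ = 185.29 / 100675.6 × 3600 = 6.626″.

Δλ = 6.63″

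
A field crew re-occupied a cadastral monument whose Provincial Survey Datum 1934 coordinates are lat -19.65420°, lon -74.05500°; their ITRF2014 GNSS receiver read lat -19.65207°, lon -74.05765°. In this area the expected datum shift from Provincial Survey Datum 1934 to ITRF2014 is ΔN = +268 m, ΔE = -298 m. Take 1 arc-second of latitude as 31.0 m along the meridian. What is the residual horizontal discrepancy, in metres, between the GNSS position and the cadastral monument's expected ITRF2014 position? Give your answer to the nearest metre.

36 m

Observed coordinate differences: Δφ = +0.00213°, Δλ = -0.00265°.
Converting to metres (1° lat = 111600 m, cos φ = 0.941740): observed ΔN = 237.7 m, observed ΔE = -278.5 m.
Subtracting the expected shift leaves a residual of 237.7 − (268) = -30.3 m north and -278.5 − (-298) = 19.5 m east.
Residual distance = √((-30.3)² + 19.5²) = 36.0 m.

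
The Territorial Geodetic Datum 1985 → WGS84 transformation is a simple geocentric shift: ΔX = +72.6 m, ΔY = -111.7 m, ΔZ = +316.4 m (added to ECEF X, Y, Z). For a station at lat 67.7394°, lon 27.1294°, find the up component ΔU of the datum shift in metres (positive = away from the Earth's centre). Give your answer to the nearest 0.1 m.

At φ = 67.7394°, λ = 27.1294°: sin φ = 0.925470, cos φ = 0.378820, sin λ = 0.456002, cos λ = 0.889979.
ΔU = cos φ cos λ·ΔX + cos φ sin λ·ΔY + sin φ·ΔZ = (0.378820)(0.889979)(72.6) + (0.378820)(0.456002)(-111.7) + (0.925470)(316.4) = 298.00 m.

ΔU = 298.0 m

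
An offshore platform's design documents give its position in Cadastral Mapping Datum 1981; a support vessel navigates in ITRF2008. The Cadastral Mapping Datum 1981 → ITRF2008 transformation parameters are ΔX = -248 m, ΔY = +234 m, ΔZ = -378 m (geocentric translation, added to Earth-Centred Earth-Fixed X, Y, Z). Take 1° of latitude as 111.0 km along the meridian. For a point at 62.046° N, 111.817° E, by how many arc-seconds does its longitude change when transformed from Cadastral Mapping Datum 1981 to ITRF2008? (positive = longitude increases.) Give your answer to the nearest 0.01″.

Δλ = 9.91″

sin φ = 0.883324, cos φ = 0.468763, sin λ = 0.928376, cos λ = -0.371643.
East component: ΔE = −sin λ·ΔX + cos λ·ΔY = −(0.928376)(-248) + (-0.371643)(234) = 143.27 m.
1° of latitude spans 111000 m; at latitude φ, 1° of longitude spans that × cos φ = 52032.6 m, so Δλ = 143.27 / 52032.6 × 3600 = 9.913″.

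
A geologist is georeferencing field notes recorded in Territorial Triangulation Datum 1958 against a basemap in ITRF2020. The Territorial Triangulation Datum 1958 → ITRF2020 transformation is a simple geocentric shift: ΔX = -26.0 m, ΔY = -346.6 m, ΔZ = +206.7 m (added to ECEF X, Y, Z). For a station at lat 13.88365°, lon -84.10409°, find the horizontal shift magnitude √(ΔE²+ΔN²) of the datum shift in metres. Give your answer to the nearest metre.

134 m

The local east axis at (φ, λ) is (−sin λ, cos λ, 0), so ΔE = −sin(-84.10409°)·(-26.0) + cos(-84.10409°)·(-346.6) = -61.47 m.
The local north axis is (−sin φ cos λ, −sin φ sin λ, cos φ), giving ΔN = 0.641 − 82.727 + 200.661 = 118.58 m.
Horizontal magnitude = √(ΔE² + ΔN²) = √((-61.47)² + 118.58²) = 133.56 m.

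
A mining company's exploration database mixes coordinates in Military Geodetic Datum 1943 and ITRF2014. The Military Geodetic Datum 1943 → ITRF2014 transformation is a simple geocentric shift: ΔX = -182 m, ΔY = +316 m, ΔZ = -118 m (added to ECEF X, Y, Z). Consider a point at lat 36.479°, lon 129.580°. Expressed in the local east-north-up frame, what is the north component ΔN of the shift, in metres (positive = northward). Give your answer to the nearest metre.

ΔN = -309 m

The local north axis is (−sin φ cos λ, −sin φ sin λ, cos φ), giving ΔN = -68.943 − 144.799 − 94.881 = -308.62 m.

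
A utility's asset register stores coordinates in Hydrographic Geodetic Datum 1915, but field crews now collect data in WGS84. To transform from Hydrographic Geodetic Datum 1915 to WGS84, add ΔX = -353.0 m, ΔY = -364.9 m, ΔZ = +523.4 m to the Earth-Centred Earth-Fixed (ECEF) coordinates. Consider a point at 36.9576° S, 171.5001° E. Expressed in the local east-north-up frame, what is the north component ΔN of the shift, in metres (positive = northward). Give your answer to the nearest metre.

The local north axis is (−sin φ cos λ, −sin φ sin λ, cos φ), giving ΔN = 209.901 − 32.427 + 418.239 = 595.71 m.

ΔN = 596 m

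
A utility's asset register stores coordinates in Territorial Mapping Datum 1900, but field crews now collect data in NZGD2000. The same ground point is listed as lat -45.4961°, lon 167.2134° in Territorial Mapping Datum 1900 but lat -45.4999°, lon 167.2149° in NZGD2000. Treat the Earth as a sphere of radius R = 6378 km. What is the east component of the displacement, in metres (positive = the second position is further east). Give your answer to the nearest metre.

Δφ = -45.4999° − -45.4961° = -0.0038°; Δλ = 167.2149° − 167.2134° = +0.0015°.
1° along a meridian = πR/180 = 111317 m.
ΔN = Δφ × 111317 = -423.0 m; ΔE = Δλ × 111317 × cos(-45.4961°) = +0.0015 × 111317 × 0.700958 = 117.0 m.

ΔE = 117 m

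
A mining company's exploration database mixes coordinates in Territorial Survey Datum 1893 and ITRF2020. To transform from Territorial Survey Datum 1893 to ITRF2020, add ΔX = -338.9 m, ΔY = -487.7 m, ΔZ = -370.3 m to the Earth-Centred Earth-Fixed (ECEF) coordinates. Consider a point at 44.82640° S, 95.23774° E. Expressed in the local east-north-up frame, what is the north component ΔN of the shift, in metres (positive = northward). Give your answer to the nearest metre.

The local north axis is (−sin φ cos λ, −sin φ sin λ, cos φ), giving ΔN = 21.810 − 342.374 − 262.634 = -583.20 m.

ΔN = -583 m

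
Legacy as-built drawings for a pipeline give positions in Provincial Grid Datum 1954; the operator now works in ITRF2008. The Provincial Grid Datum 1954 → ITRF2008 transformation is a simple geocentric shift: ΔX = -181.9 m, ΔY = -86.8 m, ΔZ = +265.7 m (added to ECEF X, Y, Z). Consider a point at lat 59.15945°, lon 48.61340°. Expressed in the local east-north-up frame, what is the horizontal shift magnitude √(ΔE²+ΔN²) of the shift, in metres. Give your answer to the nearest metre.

At φ = 59.15945°, λ = 48.61340°: sin φ = 0.858597, cos φ = 0.512651, sin λ = 0.750266, cos λ = 0.661136.
ΔE = −sin λ·ΔX + cos λ·ΔY = −(0.750266)·(-181.9) + (0.661136)·(-86.8) = 79.09 m.
ΔN = −sin φ cos λ·ΔX − sin φ sin λ·ΔY + cos φ·ΔZ = −(0.858597)(0.661136)(-181.9) − (0.858597)(0.750266)(-86.8) + (0.512651)(265.7) = 295.38 m.
Horizontal magnitude = √(ΔE² + ΔN²) = √(79.09² + 295.38²) = 305.79 m.

306 m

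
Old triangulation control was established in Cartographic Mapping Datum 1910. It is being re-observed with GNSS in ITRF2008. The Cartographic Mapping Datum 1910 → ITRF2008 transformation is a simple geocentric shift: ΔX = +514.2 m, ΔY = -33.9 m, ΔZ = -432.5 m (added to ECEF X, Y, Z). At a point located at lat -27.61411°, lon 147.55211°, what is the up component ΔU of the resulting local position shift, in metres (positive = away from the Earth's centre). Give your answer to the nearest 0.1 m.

At φ = -27.61411°, λ = 147.55211°: sin φ = -0.463514, cos φ = 0.886089, sin λ = 0.536532, cos λ = -0.843880.
ΔU = cos φ cos λ·ΔX + cos φ sin λ·ΔY + sin φ·ΔZ = (0.886089)(-0.843880)(514.2) + (0.886089)(0.536532)(-33.9) + (-0.463514)(-432.5) = -200.14 m.

ΔU = -200.1 m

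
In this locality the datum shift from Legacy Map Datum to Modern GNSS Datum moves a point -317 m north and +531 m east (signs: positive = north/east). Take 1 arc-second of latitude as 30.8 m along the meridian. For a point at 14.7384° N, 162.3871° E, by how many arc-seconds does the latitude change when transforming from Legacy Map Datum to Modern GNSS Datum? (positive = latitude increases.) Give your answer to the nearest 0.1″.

1″ of latitude = 30.80 m, so Δφ = -317.0 / 30.80 = -10.292″.

Δφ = -10.3″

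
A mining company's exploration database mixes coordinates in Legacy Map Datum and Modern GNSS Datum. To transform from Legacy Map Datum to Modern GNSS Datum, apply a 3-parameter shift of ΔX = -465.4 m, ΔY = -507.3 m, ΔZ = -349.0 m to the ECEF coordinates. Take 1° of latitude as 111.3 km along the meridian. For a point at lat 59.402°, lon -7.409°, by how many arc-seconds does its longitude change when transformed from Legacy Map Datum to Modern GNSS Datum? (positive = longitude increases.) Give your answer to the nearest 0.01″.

sin φ = 0.860760, cos φ = 0.509011, sin λ = -0.128951, cos λ = 0.991651.
East component: ΔE = −sin λ·ΔX + cos λ·ΔY = −(-0.128951)(-465.4) + (0.991651)(-507.3) = -563.08 m.
1° of latitude spans 111300 m; at latitude φ, 1° of longitude spans that × cos φ = 56653.0 m, so Δλ = -563.08 / 56653.0 × 3600 = -35.781″.

Δλ = -35.78″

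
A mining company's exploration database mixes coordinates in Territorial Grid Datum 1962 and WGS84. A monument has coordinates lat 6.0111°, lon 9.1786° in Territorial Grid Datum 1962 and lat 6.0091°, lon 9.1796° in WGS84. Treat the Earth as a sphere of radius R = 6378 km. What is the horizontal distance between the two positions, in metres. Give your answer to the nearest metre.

Δφ = 6.0091° − 6.0111° = -0.0020°; Δλ = 9.1796° − 9.1786° = +0.0010°.
1° along a meridian = πR/180 = 111317 m.
ΔN = Δφ × 111317 = -222.6 m; ΔE = Δλ × 111317 × cos(6.0111°) = +0.0010 × 111317 × 0.994502 = 110.7 m.
Distance = √(ΔE² + ΔN²) = √(110.7² + (-222.6)²) = 248.6 m.

249 m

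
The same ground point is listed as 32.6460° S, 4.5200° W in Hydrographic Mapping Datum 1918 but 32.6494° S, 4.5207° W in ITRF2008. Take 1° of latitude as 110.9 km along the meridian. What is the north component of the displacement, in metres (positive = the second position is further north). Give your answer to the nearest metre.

Δφ = -32.6494° − -32.6460° = -0.0034°; Δλ = -4.5207° − -4.5200° = -0.0007°.
ΔN = Δφ × 110900 = -377.1 m; ΔE = Δλ × 110900 × cos(-32.6460°) = -0.0007 × 110900 × 0.842020 = -65.4 m.

ΔN = -377 m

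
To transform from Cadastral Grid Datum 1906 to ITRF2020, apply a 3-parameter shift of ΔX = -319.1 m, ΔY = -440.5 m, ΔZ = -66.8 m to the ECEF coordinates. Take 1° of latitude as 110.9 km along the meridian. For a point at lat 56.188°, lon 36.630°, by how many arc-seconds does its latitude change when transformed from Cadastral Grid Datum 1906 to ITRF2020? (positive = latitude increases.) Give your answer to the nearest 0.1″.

sin φ = 0.830868, cos φ = 0.556470, sin λ = 0.596645, cos λ = 0.802505.
North component: ΔN = −sin φ cos λ·ΔX − sin φ sin λ·ΔY + cos φ·ΔZ = −(0.830868)(0.802505)(-319.1) − (0.830868)(0.596645)(-440.5) + (0.556470)(-66.8) = 393.97 m.
1° of latitude spans 110900 m, so Δφ = 393.97 / 110900 × 3600 = 12.789″.

Δφ = 12.8″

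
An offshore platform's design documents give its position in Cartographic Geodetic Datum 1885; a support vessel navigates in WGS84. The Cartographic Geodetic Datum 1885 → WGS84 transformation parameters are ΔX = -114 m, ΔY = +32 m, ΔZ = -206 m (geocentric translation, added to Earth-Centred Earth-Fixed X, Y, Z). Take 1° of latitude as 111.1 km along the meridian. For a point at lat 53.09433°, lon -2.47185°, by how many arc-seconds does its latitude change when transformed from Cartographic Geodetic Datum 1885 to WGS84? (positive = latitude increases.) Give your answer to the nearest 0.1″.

Δφ = -1.0″

sin φ = 0.799625, cos φ = 0.600499, sin λ = -0.043129, cos λ = 0.999070.
North component: ΔN = −sin φ cos λ·ΔX − sin φ sin λ·ΔY + cos φ·ΔZ = −(0.799625)(0.999070)(-114) − (0.799625)(-0.043129)(32) + (0.600499)(-206) = -31.53 m.
1° of latitude spans 111100 m, so Δφ = -31.53 / 111100 × 3600 = -1.022″.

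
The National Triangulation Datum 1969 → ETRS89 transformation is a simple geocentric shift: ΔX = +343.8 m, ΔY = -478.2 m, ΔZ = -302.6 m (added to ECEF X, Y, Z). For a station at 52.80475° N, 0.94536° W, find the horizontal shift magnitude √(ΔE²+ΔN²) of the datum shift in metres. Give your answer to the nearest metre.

662 m

The local east axis at (φ, λ) is (−sin λ, cos λ, 0), so ΔE = −sin(-0.94536°)·343.8 + cos(-0.94536°)·(-478.2) = -472.46 m.
The local north axis is (−sin φ cos λ, −sin φ sin λ, cos φ), giving ΔN = -273.827 − 6.285 − 182.932 = -463.04 m.
Horizontal magnitude = √(ΔE² + ΔN²) = √((-472.46)² + (-463.04)²) = 661.54 m.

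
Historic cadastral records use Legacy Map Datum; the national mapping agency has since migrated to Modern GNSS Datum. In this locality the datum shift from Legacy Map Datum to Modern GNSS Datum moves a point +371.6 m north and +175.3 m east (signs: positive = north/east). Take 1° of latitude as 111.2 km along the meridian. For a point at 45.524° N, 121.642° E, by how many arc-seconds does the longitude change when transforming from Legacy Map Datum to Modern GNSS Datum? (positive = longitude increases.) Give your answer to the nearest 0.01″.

Δλ = 8.10″

At latitude 45.524°, cos φ = 0.700610.
1° of longitude at this latitude = 111.2 × cos φ = 77.91 km, so Δλ = 175.3 / 77907.9 = 0.0022501° = 8.100″.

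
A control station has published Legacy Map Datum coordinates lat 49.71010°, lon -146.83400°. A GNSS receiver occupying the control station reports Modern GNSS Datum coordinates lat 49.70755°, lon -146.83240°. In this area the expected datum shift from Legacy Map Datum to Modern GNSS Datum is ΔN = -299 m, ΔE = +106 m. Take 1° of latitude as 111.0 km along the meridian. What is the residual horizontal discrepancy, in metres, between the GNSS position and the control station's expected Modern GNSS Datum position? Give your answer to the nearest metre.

18 m

Observed coordinate differences: Δφ = -0.00255°, Δλ = +0.00160°.
Converting to metres (1° lat = 111000 m, cos φ = 0.646655): observed ΔN = -283.0 m, observed ΔE = 114.8 m.
Subtracting the expected shift leaves a residual of -283.0 − (-299) = 16.0 m north and 114.8 − (106) = 8.8 m east.
Residual distance = √(16.0² + 8.8²) = 18.2 m.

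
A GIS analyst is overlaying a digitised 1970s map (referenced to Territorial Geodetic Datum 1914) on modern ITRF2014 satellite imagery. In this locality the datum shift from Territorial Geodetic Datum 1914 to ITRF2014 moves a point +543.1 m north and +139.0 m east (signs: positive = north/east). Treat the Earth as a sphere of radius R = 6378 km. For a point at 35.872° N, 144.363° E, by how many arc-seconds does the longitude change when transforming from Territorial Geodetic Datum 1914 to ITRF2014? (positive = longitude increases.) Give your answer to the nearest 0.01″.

Δλ = 5.55″

At latitude 35.872°, cos φ = 0.810328.
One radian of longitude at latitude φ spans R cos φ, so Δλ = ΔE / (R cos φ) = 139.0 / (6378000 × 0.810328) = 2.6895e-05 rad = 5.547″.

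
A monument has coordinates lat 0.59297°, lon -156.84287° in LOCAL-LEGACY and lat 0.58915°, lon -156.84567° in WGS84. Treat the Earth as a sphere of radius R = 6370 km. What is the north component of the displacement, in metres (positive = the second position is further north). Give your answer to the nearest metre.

ΔN = -425 m

Δφ = 0.58915° − 0.59297° = -0.00382°; Δλ = -156.84567° − -156.84287° = -0.00280°.
1° along a meridian = πR/180 = 111177 m.
ΔN = Δφ × 111177 = -424.7 m; ΔE = Δλ × 111177 × cos(0.59297°) = -0.00280 × 111177 × 0.999946 = -311.3 m.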